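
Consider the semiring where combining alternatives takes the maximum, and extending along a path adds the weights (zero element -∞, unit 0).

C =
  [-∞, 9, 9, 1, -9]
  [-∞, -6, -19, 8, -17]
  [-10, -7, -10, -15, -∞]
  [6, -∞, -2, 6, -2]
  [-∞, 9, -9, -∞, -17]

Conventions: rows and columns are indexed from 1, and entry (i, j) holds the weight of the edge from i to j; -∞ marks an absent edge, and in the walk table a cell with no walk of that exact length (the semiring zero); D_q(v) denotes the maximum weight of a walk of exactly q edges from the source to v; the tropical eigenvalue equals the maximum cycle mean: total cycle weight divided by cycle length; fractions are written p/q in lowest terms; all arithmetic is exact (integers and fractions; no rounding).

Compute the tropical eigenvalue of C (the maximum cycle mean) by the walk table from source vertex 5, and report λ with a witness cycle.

q=0: [-∞, -∞, -∞, -∞, 0]
q=1: [-∞, 9, -9, -∞, -17]
q=2: [-19, 3, -10, 17, -8]
q=3: [23, 1, 15, 23, 15]
q=4: [29, 32, 32, 29, 21]
q=5: [35, 38, 38, 40, 27]
Optimal cycle mean attained by: cycle 1->2->4->1, total 9 + 8 + 6, length 3.
Answer: λ = 23/3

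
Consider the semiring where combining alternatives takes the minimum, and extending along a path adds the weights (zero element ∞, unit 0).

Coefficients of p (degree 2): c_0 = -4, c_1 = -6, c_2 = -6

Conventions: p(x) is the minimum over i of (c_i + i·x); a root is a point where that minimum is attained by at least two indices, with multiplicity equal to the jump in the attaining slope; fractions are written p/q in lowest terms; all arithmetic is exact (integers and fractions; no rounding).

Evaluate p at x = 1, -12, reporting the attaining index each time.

p(1) = min(-4+0·1=-4, -6+1·1=-5, -6+2·1=-4) = -5 (attained by i=1)
p(-12) = min(-4+0·(-12)=-4, -6+1·(-12)=-18, -6+2·(-12)=-30) = -30 (attained by i=2)
Answer: p(1) = -5; p(-12) = -30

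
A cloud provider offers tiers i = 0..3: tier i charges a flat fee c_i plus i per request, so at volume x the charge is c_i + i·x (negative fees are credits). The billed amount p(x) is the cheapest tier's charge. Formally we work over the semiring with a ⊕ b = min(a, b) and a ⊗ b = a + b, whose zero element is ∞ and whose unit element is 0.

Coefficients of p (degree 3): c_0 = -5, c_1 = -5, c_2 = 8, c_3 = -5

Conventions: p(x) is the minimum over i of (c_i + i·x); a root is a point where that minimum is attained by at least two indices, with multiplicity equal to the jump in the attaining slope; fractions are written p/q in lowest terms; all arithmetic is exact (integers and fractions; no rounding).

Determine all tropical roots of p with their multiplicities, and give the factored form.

hull edge (i=0, c=-5) to (i=3, c=-5): slope 0, span 3
Factored form: p(x) = -5 ⊗ (x ⊕ 0) ⊗ (x ⊕ 0) ⊗ (x ⊕ 0)
Answer: roots = 0 (mult 3)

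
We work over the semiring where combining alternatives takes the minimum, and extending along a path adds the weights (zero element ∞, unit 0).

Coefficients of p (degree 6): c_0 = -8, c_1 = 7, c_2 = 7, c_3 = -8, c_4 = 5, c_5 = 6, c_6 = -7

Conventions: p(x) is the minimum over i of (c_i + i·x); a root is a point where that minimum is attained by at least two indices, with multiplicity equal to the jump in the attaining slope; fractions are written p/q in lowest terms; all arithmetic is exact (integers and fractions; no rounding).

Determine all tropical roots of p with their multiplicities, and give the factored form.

hull edge (i=0, c=-8) to (i=3, c=-8): slope 0, span 3
hull edge (i=3, c=-8) to (i=6, c=-7): slope 1/3, span 3
Factored form: p(x) = -7 ⊗ (x ⊕ (-1/3)) ⊗ (x ⊕ (-1/3)) ⊗ (x ⊕ (-1/3)) ⊗ (x ⊕ 0) ⊗ (x ⊕ 0) ⊗ (x ⊕ 0)
Answer: roots = -1/3 (mult 3), 0 (mult 3)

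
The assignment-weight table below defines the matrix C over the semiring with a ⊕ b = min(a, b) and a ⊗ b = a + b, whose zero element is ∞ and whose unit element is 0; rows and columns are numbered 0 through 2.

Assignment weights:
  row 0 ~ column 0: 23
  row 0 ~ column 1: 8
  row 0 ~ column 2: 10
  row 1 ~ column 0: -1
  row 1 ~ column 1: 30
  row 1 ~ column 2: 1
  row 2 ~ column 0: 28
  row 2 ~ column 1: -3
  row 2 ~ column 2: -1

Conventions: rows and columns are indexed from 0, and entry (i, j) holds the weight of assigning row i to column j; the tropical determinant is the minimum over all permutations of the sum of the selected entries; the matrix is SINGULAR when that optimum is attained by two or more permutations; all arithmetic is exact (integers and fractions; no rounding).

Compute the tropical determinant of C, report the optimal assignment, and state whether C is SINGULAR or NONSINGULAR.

σ = (0, 1, 2): 23 + 30 + (-1) = 52
σ = (0, 2, 1): 23 + 1 + (-3) = 21
σ = (1, 0, 2): 8 + (-1) + (-1) = 6
σ = (1, 2, 0): 8 + 1 + 28 = 37
σ = (2, 0, 1): 10 + (-1) + (-3) = 6
σ = (2, 1, 0): 10 + 30 + 28 = 68
Optimal value attained by: σ = (1, 0, 2).
Answer: det⊕(C) = 6; verdict: SINGULAR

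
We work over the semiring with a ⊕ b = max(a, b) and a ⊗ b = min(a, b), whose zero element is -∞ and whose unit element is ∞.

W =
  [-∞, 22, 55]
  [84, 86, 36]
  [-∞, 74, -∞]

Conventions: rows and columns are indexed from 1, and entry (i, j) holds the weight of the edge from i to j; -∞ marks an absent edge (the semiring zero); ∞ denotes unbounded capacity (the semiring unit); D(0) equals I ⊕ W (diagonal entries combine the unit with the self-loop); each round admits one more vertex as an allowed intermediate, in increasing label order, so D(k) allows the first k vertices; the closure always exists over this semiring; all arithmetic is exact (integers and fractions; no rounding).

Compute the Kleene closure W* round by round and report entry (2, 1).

D(0):
  [∞, 22, 55]
  [84, ∞, 36]
  [-∞, 74, ∞]
D(1):
  [∞, 22, 55]
  [84, ∞, 55]
  [-∞, 74, ∞]
D(2):
  [∞, 22, 55]
  [84, ∞, 55]
  [74, 74, ∞]
D(3):
  [∞, 55, 55]
  [84, ∞, 55]
  [74, 74, ∞]
Answer: W*[2][1] = 84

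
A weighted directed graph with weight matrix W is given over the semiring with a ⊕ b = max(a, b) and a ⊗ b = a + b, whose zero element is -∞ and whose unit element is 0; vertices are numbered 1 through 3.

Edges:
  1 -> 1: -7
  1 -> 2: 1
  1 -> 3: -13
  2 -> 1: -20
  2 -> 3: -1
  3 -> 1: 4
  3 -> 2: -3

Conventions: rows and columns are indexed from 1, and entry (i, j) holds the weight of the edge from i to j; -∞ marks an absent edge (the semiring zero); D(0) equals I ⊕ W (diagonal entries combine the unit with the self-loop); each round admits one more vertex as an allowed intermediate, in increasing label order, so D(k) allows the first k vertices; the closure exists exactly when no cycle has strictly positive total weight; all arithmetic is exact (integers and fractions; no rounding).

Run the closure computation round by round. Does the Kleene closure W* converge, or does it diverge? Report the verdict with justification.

D(0):
  [0, 1, -13]
  [-20, 0, -1]
  [4, -3, 0]
D(1):
  [0, 1, -13]
  [-20, 0, -1]
  [4, 5, 0]
Detection: at round 2, diagonal entry (3, 3) turns strictly positive.
Key observation: the cycle 3->1->2->3 has total weight 4 + 1 + (-1), which is strictly positive.
Answer: DIVERGES — positive cycle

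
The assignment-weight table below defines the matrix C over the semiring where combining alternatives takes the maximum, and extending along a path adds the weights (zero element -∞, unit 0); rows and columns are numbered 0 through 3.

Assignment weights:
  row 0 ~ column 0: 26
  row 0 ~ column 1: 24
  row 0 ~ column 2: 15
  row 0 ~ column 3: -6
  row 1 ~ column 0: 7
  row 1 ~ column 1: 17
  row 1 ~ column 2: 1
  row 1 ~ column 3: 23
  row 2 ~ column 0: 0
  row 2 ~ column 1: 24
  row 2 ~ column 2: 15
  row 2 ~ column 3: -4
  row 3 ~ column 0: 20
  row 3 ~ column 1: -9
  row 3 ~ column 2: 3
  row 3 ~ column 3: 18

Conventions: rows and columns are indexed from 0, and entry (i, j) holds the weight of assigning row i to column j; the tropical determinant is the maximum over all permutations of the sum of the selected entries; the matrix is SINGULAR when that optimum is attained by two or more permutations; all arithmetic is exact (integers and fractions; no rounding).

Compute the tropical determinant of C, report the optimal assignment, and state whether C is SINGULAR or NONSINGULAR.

σ = (0, 1, 2, 3): 26 + 17 + 15 + 18 = 76
σ = (0, 1, 3, 2): 26 + 17 + (-4) + 3 = 42
σ = (0, 2, 1, 3): 26 + 1 + 24 + 18 = 69
σ = (0, 2, 3, 1): 26 + 1 + (-4) + (-9) = 14
σ = (0, 3, 1, 2): 26 + 23 + 24 + 3 = 76
σ = (0, 3, 2, 1): 26 + 23 + 15 + (-9) = 55
σ = (1, 0, 2, 3): 24 + 7 + 15 + 18 = 64
σ = (1, 0, 3, 2): 24 + 7 + (-4) + 3 = 30
σ = (1, 2, 0, 3): 24 + 1 + 0 + 18 = 43
σ = (1, 2, 3, 0): 24 + 1 + (-4) + 20 = 41
σ = (1, 3, 0, 2): 24 + 23 + 0 + 3 = 50
σ = (1, 3, 2, 0): 24 + 23 + 15 + 20 = 82
σ = (2, 0, 1, 3): 15 + 7 + 24 + 18 = 64
σ = (2, 0, 3, 1): 15 + 7 + (-4) + (-9) = 9
σ = (2, 1, 0, 3): 15 + 17 + 0 + 18 = 50
σ = (2, 1, 3, 0): 15 + 17 + (-4) + 20 = 48
σ = (2, 3, 0, 1): 15 + 23 + 0 + (-9) = 29
σ = (2, 3, 1, 0): 15 + 23 + 24 + 20 = 82
σ = (3, 0, 1, 2): (-6) + 7 + 24 + 3 = 28
σ = (3, 0, 2, 1): (-6) + 7 + 15 + (-9) = 7
σ = (3, 1, 0, 2): (-6) + 17 + 0 + 3 = 14
σ = (3, 1, 2, 0): (-6) + 17 + 15 + 20 = 46
σ = (3, 2, 0, 1): (-6) + 1 + 0 + (-9) = -14
σ = (3, 2, 1, 0): (-6) + 1 + 24 + 20 = 39
Optimal value attained by: σ = (1, 3, 2, 0).
Answer: det⊕(C) = 82; verdict: SINGULAR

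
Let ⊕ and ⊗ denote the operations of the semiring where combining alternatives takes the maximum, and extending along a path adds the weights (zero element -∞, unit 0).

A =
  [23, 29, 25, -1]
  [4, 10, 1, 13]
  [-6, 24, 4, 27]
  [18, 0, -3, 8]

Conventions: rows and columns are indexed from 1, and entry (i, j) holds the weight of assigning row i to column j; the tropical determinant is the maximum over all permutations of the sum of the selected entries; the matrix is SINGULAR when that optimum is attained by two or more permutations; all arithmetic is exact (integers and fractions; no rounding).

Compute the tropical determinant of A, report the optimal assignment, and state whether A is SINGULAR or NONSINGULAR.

σ = (1, 2, 3, 4): 23 + 10 + 4 + 8 = 45
σ = (1, 2, 4, 3): 23 + 10 + 27 + (-3) = 57
σ = (1, 3, 2, 4): 23 + 1 + 24 + 8 = 56
σ = (1, 3, 4, 2): 23 + 1 + 27 + 0 = 51
σ = (1, 4, 2, 3): 23 + 13 + 24 + (-3) = 57
σ = (1, 4, 3, 2): 23 + 13 + 4 + 0 = 40
σ = (2, 1, 3, 4): 29 + 4 + 4 + 8 = 45
σ = (2, 1, 4, 3): 29 + 4 + 27 + (-3) = 57
σ = (2, 3, 1, 4): 29 + 1 + (-6) + 8 = 32
σ = (2, 3, 4, 1): 29 + 1 + 27 + 18 = 75
σ = (2, 4, 1, 3): 29 + 13 + (-6) + (-3) = 33
σ = (2, 4, 3, 1): 29 + 13 + 4 + 18 = 64
σ = (3, 1, 2, 4): 25 + 4 + 24 + 8 = 61
σ = (3, 1, 4, 2): 25 + 4 + 27 + 0 = 56
σ = (3, 2, 1, 4): 25 + 10 + (-6) + 8 = 37
σ = (3, 2, 4, 1): 25 + 10 + 27 + 18 = 80
σ = (3, 4, 1, 2): 25 + 13 + (-6) + 0 = 32
σ = (3, 4, 2, 1): 25 + 13 + 24 + 18 = 80
σ = (4, 1, 2, 3): (-1) + 4 + 24 + (-3) = 24
σ = (4, 1, 3, 2): (-1) + 4 + 4 + 0 = 7
σ = (4, 2, 1, 3): (-1) + 10 + (-6) + (-3) = 0
σ = (4, 2, 3, 1): (-1) + 10 + 4 + 18 = 31
σ = (4, 3, 1, 2): (-1) + 1 + (-6) + 0 = -6
σ = (4, 3, 2, 1): (-1) + 1 + 24 + 18 = 42
Optimal value attained by: σ = (3, 2, 4, 1).
Answer: det⊕(A) = 80; verdict: SINGULAR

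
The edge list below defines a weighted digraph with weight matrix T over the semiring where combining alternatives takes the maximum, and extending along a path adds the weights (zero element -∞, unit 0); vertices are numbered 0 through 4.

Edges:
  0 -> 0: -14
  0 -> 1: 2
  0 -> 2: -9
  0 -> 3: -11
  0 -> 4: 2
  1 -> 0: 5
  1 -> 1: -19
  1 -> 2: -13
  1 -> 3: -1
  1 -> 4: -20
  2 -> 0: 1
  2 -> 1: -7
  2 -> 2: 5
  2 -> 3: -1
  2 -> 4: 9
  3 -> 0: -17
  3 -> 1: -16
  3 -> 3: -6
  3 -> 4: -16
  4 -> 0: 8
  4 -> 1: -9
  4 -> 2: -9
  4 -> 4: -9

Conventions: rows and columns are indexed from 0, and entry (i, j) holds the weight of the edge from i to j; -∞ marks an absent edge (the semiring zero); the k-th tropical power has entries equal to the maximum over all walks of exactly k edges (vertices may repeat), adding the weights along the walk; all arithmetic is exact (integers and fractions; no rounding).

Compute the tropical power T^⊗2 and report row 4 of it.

T^⊗2:
  [10, -7, -4, 1, 0]
  [-9, 7, -4, -6, 7]
  [17, 3, 10, 4, 14]
  [-8, -15, -25, -12, -15]
  [-1, 10, -1, -3, 10]
Answer: row 4 of T^⊗2 = [-1, 10, -1, -3, 10]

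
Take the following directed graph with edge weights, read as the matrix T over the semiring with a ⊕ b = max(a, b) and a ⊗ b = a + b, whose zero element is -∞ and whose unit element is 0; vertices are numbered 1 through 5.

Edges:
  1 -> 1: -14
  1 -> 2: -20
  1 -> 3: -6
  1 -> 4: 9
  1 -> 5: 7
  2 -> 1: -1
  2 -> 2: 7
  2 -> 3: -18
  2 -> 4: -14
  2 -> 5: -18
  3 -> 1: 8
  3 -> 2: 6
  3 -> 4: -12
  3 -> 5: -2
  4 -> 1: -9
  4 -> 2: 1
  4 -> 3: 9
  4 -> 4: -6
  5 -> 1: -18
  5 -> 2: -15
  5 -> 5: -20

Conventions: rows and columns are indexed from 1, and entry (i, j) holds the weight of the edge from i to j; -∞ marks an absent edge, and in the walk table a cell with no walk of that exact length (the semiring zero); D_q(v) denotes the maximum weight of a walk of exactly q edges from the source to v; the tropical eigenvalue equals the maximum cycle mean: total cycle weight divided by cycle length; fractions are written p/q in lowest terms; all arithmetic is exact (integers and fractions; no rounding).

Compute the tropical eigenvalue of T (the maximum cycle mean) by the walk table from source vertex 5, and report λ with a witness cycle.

q=0: [-∞, -∞, -∞, -∞, 0]
q=1: [-18, -15, -∞, -∞, -20]
q=2: [-16, -8, -24, -9, -11]
q=3: [-9, -1, 0, -7, -9]
q=4: [8, 6, 2, 0, -2]
q=5: [10, 13, 9, 17, 15]
Optimal cycle mean attained by: cycle 1->4->3->1, total 9 + 9 + 8, length 3.
Answer: λ = 26/3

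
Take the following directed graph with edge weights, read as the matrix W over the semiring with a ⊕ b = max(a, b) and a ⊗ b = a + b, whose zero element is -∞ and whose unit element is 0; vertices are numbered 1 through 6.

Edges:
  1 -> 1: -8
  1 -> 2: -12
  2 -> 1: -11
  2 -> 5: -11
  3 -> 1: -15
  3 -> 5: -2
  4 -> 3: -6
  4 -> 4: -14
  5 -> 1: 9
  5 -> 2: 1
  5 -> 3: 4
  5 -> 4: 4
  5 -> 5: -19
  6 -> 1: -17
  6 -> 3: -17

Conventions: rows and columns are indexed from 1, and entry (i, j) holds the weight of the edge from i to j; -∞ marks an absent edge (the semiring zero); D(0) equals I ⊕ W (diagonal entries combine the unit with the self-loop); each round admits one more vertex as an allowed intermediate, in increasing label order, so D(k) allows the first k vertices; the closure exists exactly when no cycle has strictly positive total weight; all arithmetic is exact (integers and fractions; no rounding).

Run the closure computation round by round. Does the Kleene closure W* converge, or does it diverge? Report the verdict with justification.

D(0):
  [0, -12, -∞, -∞, -∞, -∞]
  [-11, 0, -∞, -∞, -11, -∞]
  [-15, -∞, 0, -∞, -2, -∞]
  [-∞, -∞, -6, 0, -∞, -∞]
  [9, 1, 4, 4, 0, -∞]
  [-17, -∞, -17, -∞, -∞, 0]
D(1):
  [0, -12, -∞, -∞, -∞, -∞]
  [-11, 0, -∞, -∞, -11, -∞]
  [-15, -27, 0, -∞, -2, -∞]
  [-∞, -∞, -6, 0, -∞, -∞]
  [9, 1, 4, 4, 0, -∞]
  [-17, -29, -17, -∞, -∞, 0]
D(2):
  [0, -12, -∞, -∞, -23, -∞]
  [-11, 0, -∞, -∞, -11, -∞]
  [-15, -27, 0, -∞, -2, -∞]
  [-∞, -∞, -6, 0, -∞, -∞]
  [9, 1, 4, 4, 0, -∞]
  [-17, -29, -17, -∞, -40, 0]
Detection: at round 3, diagonal entry (5, 5) turns strictly positive.
Key observation: the cycle 5->3->5 has total weight 4 + (-2), which is strictly positive.
Answer: DIVERGES — positive cycle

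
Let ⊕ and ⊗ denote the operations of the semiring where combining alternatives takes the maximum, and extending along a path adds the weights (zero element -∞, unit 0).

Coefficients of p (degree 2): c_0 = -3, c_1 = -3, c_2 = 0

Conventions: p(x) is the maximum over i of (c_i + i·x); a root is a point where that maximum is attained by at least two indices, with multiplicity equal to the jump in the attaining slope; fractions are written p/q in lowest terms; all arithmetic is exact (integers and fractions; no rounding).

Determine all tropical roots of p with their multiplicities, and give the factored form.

hull edge (i=0, c=-3) to (i=2, c=0): slope 3/2, span 2
Factored form: p(x) = 0 ⊗ (x ⊕ (-3/2)) ⊗ (x ⊕ (-3/2))
Answer: roots = -3/2 (mult 2)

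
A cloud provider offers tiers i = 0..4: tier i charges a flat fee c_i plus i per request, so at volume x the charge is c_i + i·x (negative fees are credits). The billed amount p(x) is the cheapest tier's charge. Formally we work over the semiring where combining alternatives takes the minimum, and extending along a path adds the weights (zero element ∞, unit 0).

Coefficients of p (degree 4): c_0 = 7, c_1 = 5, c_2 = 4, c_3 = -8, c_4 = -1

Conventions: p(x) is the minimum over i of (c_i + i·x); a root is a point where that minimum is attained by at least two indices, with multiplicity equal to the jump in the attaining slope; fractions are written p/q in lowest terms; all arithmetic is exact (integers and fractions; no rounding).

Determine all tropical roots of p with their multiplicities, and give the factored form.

hull edge (i=0, c=7) to (i=3, c=-8): slope -5, span 3
hull edge (i=3, c=-8) to (i=4, c=-1): slope 7, span 1
Factored form: p(x) = -1 ⊗ (x ⊕ (-7)) ⊗ (x ⊕ 5) ⊗ (x ⊕ 5) ⊗ (x ⊕ 5)
Answer: roots = -7 (mult 1), 5 (mult 3)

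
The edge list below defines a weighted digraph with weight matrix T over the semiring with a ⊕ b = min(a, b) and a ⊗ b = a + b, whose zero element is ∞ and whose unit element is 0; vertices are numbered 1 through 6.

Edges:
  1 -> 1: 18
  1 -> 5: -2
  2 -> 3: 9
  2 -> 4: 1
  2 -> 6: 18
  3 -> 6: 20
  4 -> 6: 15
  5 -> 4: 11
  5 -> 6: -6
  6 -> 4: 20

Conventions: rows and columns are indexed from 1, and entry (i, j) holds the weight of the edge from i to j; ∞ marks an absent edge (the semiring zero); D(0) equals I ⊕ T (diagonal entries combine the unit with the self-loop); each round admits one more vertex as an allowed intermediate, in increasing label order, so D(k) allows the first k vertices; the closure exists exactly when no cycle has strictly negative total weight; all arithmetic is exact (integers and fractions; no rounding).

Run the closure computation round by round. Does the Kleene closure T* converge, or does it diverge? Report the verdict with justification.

D(0):
  [0, ∞, ∞, ∞, -2, ∞]
  [∞, 0, 9, 1, ∞, 18]
  [∞, ∞, 0, ∞, ∞, 20]
  [∞, ∞, ∞, 0, ∞, 15]
  [∞, ∞, ∞, 11, 0, -6]
  [∞, ∞, ∞, 20, ∞, 0]
D(1):
  [0, ∞, ∞, ∞, -2, ∞]
  [∞, 0, 9, 1, ∞, 18]
  [∞, ∞, 0, ∞, ∞, 20]
  [∞, ∞, ∞, 0, ∞, 15]
  [∞, ∞, ∞, 11, 0, -6]
  [∞, ∞, ∞, 20, ∞, 0]
D(2):
  [0, ∞, ∞, ∞, -2, ∞]
  [∞, 0, 9, 1, ∞, 18]
  [∞, ∞, 0, ∞, ∞, 20]
  [∞, ∞, ∞, 0, ∞, 15]
  [∞, ∞, ∞, 11, 0, -6]
  [∞, ∞, ∞, 20, ∞, 0]
D(3):
  [0, ∞, ∞, ∞, -2, ∞]
  [∞, 0, 9, 1, ∞, 18]
  [∞, ∞, 0, ∞, ∞, 20]
  [∞, ∞, ∞, 0, ∞, 15]
  [∞, ∞, ∞, 11, 0, -6]
  [∞, ∞, ∞, 20, ∞, 0]
D(4):
  [0, ∞, ∞, ∞, -2, ∞]
  [∞, 0, 9, 1, ∞, 16]
  [∞, ∞, 0, ∞, ∞, 20]
  [∞, ∞, ∞, 0, ∞, 15]
  [∞, ∞, ∞, 11, 0, -6]
  [∞, ∞, ∞, 20, ∞, 0]
D(5):
  [0, ∞, ∞, 9, -2, -8]
  [∞, 0, 9, 1, ∞, 16]
  [∞, ∞, 0, ∞, ∞, 20]
  [∞, ∞, ∞, 0, ∞, 15]
  [∞, ∞, ∞, 11, 0, -6]
  [∞, ∞, ∞, 20, ∞, 0]
D(6):
  [0, ∞, ∞, 9, -2, -8]
  [∞, 0, 9, 1, ∞, 16]
  [∞, ∞, 0, 40, ∞, 20]
  [∞, ∞, ∞, 0, ∞, 15]
  [∞, ∞, ∞, 11, 0, -6]
  [∞, ∞, ∞, 20, ∞, 0]
Key observation: every diagonal entry stays at the unit through all rounds, so no improving cycle exists.
Answer: CONVERGES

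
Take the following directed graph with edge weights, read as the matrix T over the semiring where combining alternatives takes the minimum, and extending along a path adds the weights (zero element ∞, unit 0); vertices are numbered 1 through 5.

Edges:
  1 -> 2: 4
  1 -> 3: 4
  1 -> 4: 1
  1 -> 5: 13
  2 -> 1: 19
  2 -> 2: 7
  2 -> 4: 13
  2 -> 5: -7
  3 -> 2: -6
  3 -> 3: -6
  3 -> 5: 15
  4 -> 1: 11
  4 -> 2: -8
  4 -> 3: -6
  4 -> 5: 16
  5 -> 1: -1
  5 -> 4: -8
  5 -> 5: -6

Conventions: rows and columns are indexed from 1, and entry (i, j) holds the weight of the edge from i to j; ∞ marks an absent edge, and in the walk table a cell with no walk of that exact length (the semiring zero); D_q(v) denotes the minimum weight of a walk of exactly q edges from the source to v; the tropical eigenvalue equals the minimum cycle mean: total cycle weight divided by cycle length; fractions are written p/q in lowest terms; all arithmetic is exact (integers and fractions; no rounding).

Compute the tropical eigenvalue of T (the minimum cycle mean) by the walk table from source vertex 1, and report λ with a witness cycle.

q=0: [0, ∞, ∞, ∞, ∞]
q=1: [∞, 4, 4, 1, 13]
q=2: [12, -7, -5, 5, -3]
q=3: [-4, -11, -11, -11, -14]
q=4: [-15, -19, -17, -22, -20]
q=5: [-21, -30, -28, -28, -26]
Optimal cycle mean attained by: cycle 2->5->4->2, total (-7) + (-8) + (-8), length 3.
Answer: λ = -23/3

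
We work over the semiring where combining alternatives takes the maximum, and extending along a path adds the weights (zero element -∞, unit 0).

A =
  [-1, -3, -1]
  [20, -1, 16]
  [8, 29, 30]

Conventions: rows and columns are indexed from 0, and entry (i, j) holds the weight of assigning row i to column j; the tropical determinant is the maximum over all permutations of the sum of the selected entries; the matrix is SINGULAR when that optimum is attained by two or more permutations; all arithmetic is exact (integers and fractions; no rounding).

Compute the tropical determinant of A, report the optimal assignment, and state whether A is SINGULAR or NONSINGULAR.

σ = (0, 1, 2): (-1) + (-1) + 30 = 28
σ = (0, 2, 1): (-1) + 16 + 29 = 44
σ = (1, 0, 2): (-3) + 20 + 30 = 47
σ = (1, 2, 0): (-3) + 16 + 8 = 21
σ = (2, 0, 1): (-1) + 20 + 29 = 48
σ = (2, 1, 0): (-1) + (-1) + 8 = 6
Optimal value attained by: σ = (2, 0, 1).
Answer: det⊕(A) = 48; verdict: NONSINGULAR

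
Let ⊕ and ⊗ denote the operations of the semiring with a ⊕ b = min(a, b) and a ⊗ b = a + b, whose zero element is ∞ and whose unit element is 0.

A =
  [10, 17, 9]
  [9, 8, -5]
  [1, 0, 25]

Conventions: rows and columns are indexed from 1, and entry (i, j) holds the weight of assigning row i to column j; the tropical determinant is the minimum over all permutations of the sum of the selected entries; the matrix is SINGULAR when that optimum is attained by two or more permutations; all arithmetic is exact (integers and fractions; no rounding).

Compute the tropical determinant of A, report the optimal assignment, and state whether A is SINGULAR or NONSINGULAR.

σ = (1, 2, 3): 10 + 8 + 25 = 43
σ = (1, 3, 2): 10 + (-5) + 0 = 5
σ = (2, 1, 3): 17 + 9 + 25 = 51
σ = (2, 3, 1): 17 + (-5) + 1 = 13
σ = (3, 1, 2): 9 + 9 + 0 = 18
σ = (3, 2, 1): 9 + 8 + 1 = 18
Optimal value attained by: σ = (1, 3, 2).
Answer: det⊕(A) = 5; verdict: NONSINGULAR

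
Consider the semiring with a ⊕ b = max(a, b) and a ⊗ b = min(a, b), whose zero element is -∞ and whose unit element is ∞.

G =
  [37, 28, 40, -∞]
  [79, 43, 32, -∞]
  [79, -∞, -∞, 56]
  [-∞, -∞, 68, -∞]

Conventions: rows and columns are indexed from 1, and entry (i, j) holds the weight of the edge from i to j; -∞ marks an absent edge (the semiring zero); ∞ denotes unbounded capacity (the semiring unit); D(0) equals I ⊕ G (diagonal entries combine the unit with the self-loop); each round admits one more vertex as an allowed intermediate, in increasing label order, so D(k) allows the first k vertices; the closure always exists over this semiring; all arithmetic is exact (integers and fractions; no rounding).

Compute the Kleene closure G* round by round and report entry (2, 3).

D(0):
  [∞, 28, 40, -∞]
  [79, ∞, 32, -∞]
  [79, -∞, ∞, 56]
  [-∞, -∞, 68, ∞]
D(1):
  [∞, 28, 40, -∞]
  [79, ∞, 40, -∞]
  [79, 28, ∞, 56]
  [-∞, -∞, 68, ∞]
D(2):
  [∞, 28, 40, -∞]
  [79, ∞, 40, -∞]
  [79, 28, ∞, 56]
  [-∞, -∞, 68, ∞]
D(3):
  [∞, 28, 40, 40]
  [79, ∞, 40, 40]
  [79, 28, ∞, 56]
  [68, 28, 68, ∞]
D(4):
  [∞, 28, 40, 40]
  [79, ∞, 40, 40]
  [79, 28, ∞, 56]
  [68, 28, 68, ∞]
Answer: G*[2][3] = 40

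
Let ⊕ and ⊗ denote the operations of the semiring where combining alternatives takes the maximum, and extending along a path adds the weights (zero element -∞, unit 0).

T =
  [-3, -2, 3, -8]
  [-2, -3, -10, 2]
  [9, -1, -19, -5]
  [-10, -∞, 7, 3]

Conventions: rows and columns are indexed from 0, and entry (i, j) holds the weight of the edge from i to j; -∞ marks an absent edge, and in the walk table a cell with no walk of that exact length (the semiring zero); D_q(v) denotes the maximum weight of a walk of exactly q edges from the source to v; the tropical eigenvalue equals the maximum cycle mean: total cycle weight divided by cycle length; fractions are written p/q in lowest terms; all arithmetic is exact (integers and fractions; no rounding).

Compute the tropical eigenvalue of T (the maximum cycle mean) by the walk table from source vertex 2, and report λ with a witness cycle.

q=0: [-∞, -∞, 0, -∞]
q=1: [9, -1, -19, -5]
q=2: [6, 7, 12, 1]
q=3: [21, 11, 9, 9]
q=4: [18, 19, 24, 13]
Optimal cycle mean attained by: cycle 0->2->0, total 3 + 9, length 2.
Answer: λ = 6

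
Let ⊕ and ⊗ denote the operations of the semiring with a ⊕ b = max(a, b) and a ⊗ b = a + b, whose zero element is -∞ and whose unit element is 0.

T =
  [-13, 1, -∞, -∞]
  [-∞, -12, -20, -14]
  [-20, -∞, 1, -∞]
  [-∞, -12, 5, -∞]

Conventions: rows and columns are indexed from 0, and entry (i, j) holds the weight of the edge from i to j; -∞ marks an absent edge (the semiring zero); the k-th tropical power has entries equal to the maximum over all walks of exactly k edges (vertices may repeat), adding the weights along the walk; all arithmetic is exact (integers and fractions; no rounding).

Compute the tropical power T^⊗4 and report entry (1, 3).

T^⊗2:
  [-26, -11, -19, -13]
  [-40, -24, -9, -26]
  [-19, -19, 2, -∞]
  [-15, -24, 6, -26]
T^⊗3:
  [-39, -23, -8, -25]
  [-29, -36, -8, -38]
  [-18, -18, 3, -33]
  [-14, -14, 7, -38]
T^⊗4:
  [-28, -35, -7, -37]
  [-28, -28, -7, -50]
  [-17, -17, 4, -32]
  [-13, -13, 8, -28]
Key observation: the optimum is the walk 1->1->1->1->3, with weight (-12) + (-12) + (-12) + (-14) = -50.
Optimal value attained by: walk 1->1->1->1->3.
Answer: (T^⊗4)[1][3] = -50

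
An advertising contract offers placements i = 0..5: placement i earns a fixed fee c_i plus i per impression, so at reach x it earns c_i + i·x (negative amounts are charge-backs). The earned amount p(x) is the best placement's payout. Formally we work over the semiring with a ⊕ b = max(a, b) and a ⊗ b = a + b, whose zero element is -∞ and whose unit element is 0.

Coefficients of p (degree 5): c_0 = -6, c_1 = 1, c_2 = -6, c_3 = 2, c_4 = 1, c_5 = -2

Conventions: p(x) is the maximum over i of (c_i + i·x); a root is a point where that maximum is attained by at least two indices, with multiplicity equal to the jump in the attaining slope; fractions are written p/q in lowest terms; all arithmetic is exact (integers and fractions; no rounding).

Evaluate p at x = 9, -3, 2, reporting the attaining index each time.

p(9) = max(-6+0·9=-6, 1+1·9=10, -6+2·9=12, 2+3·9=29, 1+4·9=37, -2+5·9=43) = 43 (attained by i=5)
p(-3) = max(-6+0·(-3)=-6, 1+1·(-3)=-2, -6+2·(-3)=-12, 2+3·(-3)=-7, 1+4·(-3)=-11, -2+5·(-3)=-17) = -2 (attained by i=1)
p(2) = max(-6+0·2=-6, 1+1·2=3, -6+2·2=-2, 2+3·2=8, 1+4·2=9, -2+5·2=8) = 9 (attained by i=4)
Answer: p(9) = 43; p(-3) = -2; p(2) = 9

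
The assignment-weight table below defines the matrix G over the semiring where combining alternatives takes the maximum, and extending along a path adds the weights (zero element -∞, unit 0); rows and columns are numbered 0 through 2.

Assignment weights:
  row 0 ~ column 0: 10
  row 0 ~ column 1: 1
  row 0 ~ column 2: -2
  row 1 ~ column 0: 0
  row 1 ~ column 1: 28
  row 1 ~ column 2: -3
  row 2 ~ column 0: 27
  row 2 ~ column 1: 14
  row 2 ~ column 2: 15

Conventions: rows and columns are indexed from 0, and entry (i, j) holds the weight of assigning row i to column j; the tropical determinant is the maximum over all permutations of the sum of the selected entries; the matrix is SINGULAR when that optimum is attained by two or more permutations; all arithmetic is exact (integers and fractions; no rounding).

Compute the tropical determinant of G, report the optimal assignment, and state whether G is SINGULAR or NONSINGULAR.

σ = (0, 1, 2): 10 + 28 + 15 = 53
σ = (0, 2, 1): 10 + (-3) + 14 = 21
σ = (1, 0, 2): 1 + 0 + 15 = 16
σ = (1, 2, 0): 1 + (-3) + 27 = 25
σ = (2, 0, 1): (-2) + 0 + 14 = 12
σ = (2, 1, 0): (-2) + 28 + 27 = 53
Optimal value attained by: σ = (0, 1, 2).
Answer: det⊕(G) = 53; verdict: SINGULAR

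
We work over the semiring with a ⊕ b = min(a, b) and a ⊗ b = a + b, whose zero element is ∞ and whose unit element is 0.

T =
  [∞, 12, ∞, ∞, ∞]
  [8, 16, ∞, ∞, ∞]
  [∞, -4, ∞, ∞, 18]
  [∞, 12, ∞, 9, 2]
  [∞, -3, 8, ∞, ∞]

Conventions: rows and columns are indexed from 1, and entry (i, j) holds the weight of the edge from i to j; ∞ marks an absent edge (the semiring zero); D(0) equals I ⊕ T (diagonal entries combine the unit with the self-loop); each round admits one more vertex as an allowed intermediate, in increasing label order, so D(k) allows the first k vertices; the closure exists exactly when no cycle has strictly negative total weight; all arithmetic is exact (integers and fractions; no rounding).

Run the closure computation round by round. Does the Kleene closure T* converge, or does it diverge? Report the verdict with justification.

D(0):
  [0, 12, ∞, ∞, ∞]
  [8, 0, ∞, ∞, ∞]
  [∞, -4, 0, ∞, 18]
  [∞, 12, ∞, 0, 2]
  [∞, -3, 8, ∞, 0]
D(1):
  [0, 12, ∞, ∞, ∞]
  [8, 0, ∞, ∞, ∞]
  [∞, -4, 0, ∞, 18]
  [∞, 12, ∞, 0, 2]
  [∞, -3, 8, ∞, 0]
D(2):
  [0, 12, ∞, ∞, ∞]
  [8, 0, ∞, ∞, ∞]
  [4, -4, 0, ∞, 18]
  [20, 12, ∞, 0, 2]
  [5, -3, 8, ∞, 0]
D(3):
  [0, 12, ∞, ∞, ∞]
  [8, 0, ∞, ∞, ∞]
  [4, -4, 0, ∞, 18]
  [20, 12, ∞, 0, 2]
  [5, -3, 8, ∞, 0]
D(4):
  [0, 12, ∞, ∞, ∞]
  [8, 0, ∞, ∞, ∞]
  [4, -4, 0, ∞, 18]
  [20, 12, ∞, 0, 2]
  [5, -3, 8, ∞, 0]
D(5):
  [0, 12, ∞, ∞, ∞]
  [8, 0, ∞, ∞, ∞]
  [4, -4, 0, ∞, 18]
  [7, -1, 10, 0, 2]
  [5, -3, 8, ∞, 0]
Key observation: every diagonal entry stays at the unit through all rounds, so no improving cycle exists.
Answer: CONVERGES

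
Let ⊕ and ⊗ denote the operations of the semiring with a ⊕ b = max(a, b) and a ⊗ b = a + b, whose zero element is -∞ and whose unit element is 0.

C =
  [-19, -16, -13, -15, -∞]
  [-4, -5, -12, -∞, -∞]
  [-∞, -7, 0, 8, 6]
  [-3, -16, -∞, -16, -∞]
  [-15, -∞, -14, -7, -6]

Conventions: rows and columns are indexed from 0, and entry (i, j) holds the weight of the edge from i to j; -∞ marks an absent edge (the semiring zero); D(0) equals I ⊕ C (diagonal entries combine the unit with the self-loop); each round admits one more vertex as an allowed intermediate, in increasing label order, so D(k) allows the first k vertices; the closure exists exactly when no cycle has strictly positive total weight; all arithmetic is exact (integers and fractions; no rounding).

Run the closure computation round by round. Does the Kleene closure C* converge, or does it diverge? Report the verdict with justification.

D(0):
  [0, -16, -13, -15, -∞]
  [-4, 0, -12, -∞, -∞]
  [-∞, -7, 0, 8, 6]
  [-3, -16, -∞, 0, -∞]
  [-15, -∞, -14, -7, 0]
D(1):
  [0, -16, -13, -15, -∞]
  [-4, 0, -12, -19, -∞]
  [-∞, -7, 0, 8, 6]
  [-3, -16, -16, 0, -∞]
  [-15, -31, -14, -7, 0]
D(2):
  [0, -16, -13, -15, -∞]
  [-4, 0, -12, -19, -∞]
  [-11, -7, 0, 8, 6]
  [-3, -16, -16, 0, -∞]
  [-15, -31, -14, -7, 0]
D(3):
  [0, -16, -13, -5, -7]
  [-4, 0, -12, -4, -6]
  [-11, -7, 0, 8, 6]
  [-3, -16, -16, 0, -10]
  [-15, -21, -14, -6, 0]
D(4):
  [0, -16, -13, -5, -7]
  [-4, 0, -12, -4, -6]
  [5, -7, 0, 8, 6]
  [-3, -16, -16, 0, -10]
  [-9, -21, -14, -6, 0]
D(5):
  [0, -16, -13, -5, -7]
  [-4, 0, -12, -4, -6]
  [5, -7, 0, 8, 6]
  [-3, -16, -16, 0, -10]
  [-9, -21, -14, -6, 0]
Key observation: every diagonal entry stays at the unit through all rounds, so no improving cycle exists.
Answer: CONVERGES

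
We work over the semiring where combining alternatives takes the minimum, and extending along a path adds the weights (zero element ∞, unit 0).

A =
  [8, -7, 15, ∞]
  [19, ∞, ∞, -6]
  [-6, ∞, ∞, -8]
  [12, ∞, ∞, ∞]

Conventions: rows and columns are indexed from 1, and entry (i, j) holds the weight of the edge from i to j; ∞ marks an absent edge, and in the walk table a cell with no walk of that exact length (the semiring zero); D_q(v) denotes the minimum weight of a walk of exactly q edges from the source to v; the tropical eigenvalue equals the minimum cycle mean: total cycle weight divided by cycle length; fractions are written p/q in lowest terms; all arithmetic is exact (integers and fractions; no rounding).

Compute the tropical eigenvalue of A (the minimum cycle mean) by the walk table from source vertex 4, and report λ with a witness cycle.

q=0: [∞, ∞, ∞, 0]
q=1: [12, ∞, ∞, ∞]
q=2: [20, 5, 27, ∞]
q=3: [21, 13, 35, -1]
q=4: [11, 14, 36, 7]
Optimal cycle mean attained by: cycle 1->2->4->1, total (-7) + (-6) + 12, length 3.
Answer: λ = -1/3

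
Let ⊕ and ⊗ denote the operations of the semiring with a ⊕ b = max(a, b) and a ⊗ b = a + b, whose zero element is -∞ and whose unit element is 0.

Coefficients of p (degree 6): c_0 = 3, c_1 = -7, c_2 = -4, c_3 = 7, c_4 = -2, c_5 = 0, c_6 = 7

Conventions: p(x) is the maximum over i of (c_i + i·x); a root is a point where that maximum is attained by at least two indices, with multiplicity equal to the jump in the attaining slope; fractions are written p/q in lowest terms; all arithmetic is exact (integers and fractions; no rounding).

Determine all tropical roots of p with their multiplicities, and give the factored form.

hull edge (i=0, c=3) to (i=3, c=7): slope 4/3, span 3
hull edge (i=3, c=7) to (i=6, c=7): slope 0, span 3
Factored form: p(x) = 7 ⊗ (x ⊕ (-4/3)) ⊗ (x ⊕ (-4/3)) ⊗ (x ⊕ (-4/3)) ⊗ (x ⊕ 0) ⊗ (x ⊕ 0) ⊗ (x ⊕ 0)
Answer: roots = -4/3 (mult 3), 0 (mult 3)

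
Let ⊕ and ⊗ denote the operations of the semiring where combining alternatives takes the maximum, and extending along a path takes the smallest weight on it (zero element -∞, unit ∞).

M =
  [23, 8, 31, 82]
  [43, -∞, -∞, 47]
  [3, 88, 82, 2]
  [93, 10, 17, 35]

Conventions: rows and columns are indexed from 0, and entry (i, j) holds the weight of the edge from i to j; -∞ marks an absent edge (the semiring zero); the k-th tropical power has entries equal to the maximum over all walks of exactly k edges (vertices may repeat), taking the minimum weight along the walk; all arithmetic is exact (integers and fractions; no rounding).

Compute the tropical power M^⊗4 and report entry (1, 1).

M^⊗2:
  [82, 31, 31, 35]
  [47, 10, 31, 43]
  [43, 82, 82, 47]
  [35, 17, 31, 82]
M^⊗3:
  [35, 31, 31, 82]
  [43, 31, 31, 47]
  [47, 82, 82, 47]
  [82, 31, 31, 35]
M^⊗4:
  [82, 31, 31, 35]
  [47, 31, 31, 43]
  [47, 82, 82, 47]
  [35, 31, 31, 82]
Key observation: the optimum is the walk 1->0->2->2->1, with weight 43 min 31 min 82 min 88 = 31.
Optimal value attained by: walk 1->0->2->2->1.
Answer: (M^⊗4)[1][1] = 31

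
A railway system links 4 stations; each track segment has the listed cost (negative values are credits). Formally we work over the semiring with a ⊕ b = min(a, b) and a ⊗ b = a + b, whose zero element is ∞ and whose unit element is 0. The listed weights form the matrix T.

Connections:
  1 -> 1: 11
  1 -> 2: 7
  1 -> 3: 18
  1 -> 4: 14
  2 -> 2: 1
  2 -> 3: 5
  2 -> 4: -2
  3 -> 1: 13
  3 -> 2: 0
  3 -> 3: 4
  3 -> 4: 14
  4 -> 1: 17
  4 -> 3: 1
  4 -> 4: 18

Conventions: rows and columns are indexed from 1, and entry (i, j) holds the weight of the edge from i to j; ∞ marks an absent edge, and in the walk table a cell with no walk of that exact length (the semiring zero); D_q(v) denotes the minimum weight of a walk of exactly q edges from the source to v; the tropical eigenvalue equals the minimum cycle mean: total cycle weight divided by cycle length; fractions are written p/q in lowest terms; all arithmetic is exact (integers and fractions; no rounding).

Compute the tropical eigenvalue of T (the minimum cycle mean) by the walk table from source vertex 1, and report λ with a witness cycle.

q=0: [0, ∞, ∞, ∞]
q=1: [11, 7, 18, 14]
q=2: [22, 8, 12, 5]
q=3: [22, 9, 6, 6]
q=4: [19, 6, 7, 7]
Optimal cycle mean attained by: cycle 2->4->3->2, total (-2) + 1 + 0, length 3.
Answer: λ = -1/3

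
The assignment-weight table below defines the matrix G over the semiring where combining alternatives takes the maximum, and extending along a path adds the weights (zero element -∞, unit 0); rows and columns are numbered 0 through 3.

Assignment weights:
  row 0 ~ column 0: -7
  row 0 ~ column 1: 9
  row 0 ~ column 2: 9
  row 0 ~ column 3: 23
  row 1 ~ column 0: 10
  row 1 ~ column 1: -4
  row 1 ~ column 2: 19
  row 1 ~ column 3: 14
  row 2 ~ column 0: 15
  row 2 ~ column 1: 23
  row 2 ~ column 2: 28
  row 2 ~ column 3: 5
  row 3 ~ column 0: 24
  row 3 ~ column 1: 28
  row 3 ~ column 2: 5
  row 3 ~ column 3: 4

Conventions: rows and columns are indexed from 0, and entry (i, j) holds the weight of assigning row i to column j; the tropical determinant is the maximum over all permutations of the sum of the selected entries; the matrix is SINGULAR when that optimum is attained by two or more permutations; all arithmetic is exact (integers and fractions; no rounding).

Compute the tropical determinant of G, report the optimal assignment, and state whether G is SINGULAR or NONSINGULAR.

σ = (0, 1, 2, 3): (-7) + (-4) + 28 + 4 = 21
σ = (0, 1, 3, 2): (-7) + (-4) + 5 + 5 = -1
σ = (0, 2, 1, 3): (-7) + 19 + 23 + 4 = 39
σ = (0, 2, 3, 1): (-7) + 19 + 5 + 28 = 45
σ = (0, 3, 1, 2): (-7) + 14 + 23 + 5 = 35
σ = (0, 3, 2, 1): (-7) + 14 + 28 + 28 = 63
σ = (1, 0, 2, 3): 9 + 10 + 28 + 4 = 51
σ = (1, 0, 3, 2): 9 + 10 + 5 + 5 = 29
σ = (1, 2, 0, 3): 9 + 19 + 15 + 4 = 47
σ = (1, 2, 3, 0): 9 + 19 + 5 + 24 = 57
σ = (1, 3, 0, 2): 9 + 14 + 15 + 5 = 43
σ = (1, 3, 2, 0): 9 + 14 + 28 + 24 = 75
σ = (2, 0, 1, 3): 9 + 10 + 23 + 4 = 46
σ = (2, 0, 3, 1): 9 + 10 + 5 + 28 = 52
σ = (2, 1, 0, 3): 9 + (-4) + 15 + 4 = 24
σ = (2, 1, 3, 0): 9 + (-4) + 5 + 24 = 34
σ = (2, 3, 0, 1): 9 + 14 + 15 + 28 = 66
σ = (2, 3, 1, 0): 9 + 14 + 23 + 24 = 70
σ = (3, 0, 1, 2): 23 + 10 + 23 + 5 = 61
σ = (3, 0, 2, 1): 23 + 10 + 28 + 28 = 89
σ = (3, 1, 0, 2): 23 + (-4) + 15 + 5 = 39
σ = (3, 1, 2, 0): 23 + (-4) + 28 + 24 = 71
σ = (3, 2, 0, 1): 23 + 19 + 15 + 28 = 85
σ = (3, 2, 1, 0): 23 + 19 + 23 + 24 = 89
Optimal value attained by: σ = (3, 0, 2, 1).
Answer: det⊕(G) = 89; verdict: SINGULAR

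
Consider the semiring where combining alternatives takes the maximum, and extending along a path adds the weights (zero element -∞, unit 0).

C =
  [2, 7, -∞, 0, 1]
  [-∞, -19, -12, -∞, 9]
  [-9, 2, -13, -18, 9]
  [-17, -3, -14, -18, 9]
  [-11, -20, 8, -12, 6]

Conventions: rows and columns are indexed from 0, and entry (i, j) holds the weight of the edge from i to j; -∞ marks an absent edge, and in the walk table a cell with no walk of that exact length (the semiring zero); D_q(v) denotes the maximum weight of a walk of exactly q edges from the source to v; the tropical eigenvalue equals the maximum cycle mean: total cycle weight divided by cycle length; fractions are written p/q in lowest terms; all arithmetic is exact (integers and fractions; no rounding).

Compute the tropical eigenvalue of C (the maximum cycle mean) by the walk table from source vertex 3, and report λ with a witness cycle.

q=0: [-∞, -∞, -∞, 0, -∞]
q=1: [-17, -3, -14, -18, 9]
q=2: [-2, -10, 17, -3, 15]
q=3: [8, 19, 23, 3, 26]
q=4: [15, 25, 34, 14, 32]
q=5: [25, 36, 40, 20, 43]
Optimal cycle mean attained by: cycle 2->4->2, total 9 + 8, length 2.
Answer: λ = 17/2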